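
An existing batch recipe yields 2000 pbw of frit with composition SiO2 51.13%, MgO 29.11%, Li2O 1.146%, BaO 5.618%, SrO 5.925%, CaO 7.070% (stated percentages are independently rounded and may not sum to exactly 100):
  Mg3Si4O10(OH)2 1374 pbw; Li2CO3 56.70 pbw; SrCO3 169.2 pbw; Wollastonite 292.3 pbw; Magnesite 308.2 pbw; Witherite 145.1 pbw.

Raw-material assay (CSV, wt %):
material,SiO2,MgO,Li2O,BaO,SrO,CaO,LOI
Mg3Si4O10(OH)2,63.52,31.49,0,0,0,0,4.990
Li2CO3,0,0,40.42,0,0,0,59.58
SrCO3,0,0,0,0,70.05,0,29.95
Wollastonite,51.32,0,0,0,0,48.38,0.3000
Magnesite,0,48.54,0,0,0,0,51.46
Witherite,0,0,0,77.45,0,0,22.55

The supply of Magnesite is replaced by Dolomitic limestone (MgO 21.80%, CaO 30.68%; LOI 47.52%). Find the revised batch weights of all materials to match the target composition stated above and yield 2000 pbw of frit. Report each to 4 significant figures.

All arithmetic carries full float precision through every step — the intermediate values are displayed rounded to 4 significant digits between the steps. Each reported number carries a single rounding. The derived quantities are recomputed from the batch weights on 2000 pbw of glass at exact precision (six oxide percentages, LOI, yield, the totals, glass mass) precisely as stated by the problem or the answer.
Target masses of each oxide per 2000 pbw frit:
  SiO2: 51.13% × 2000 = 1023 pbw
  MgO: 29.11% × 2000 = 582.2 pbw
  Li2O: 1.146% × 2000 = 22.92 pbw
  BaO: 5.618% × 2000 = 112.4 pbw
  SrO: 5.925% × 2000 = 118.5 pbw
  CaO: 7.070% × 2000 = 141.4 pbw
A balance pass over the oxides, given the weights on record, versus the basis set out (delivered sums recover each target modulo rounding of the values):
  SiO2: 1576·0.6352 + 42.17·0.5132 = 1023 pbw (target 1023 pbw)
  MgO: 1576·0.3149 + 394.4·0.2180 = 582.3 pbw (target 582.2 pbw)
  Li2O: 56.70·0.4042 = 22.92 pbw (target 22.92 pbw)
  BaO: 145.1·0.7745 = 112.4 pbw (target 112.4 pbw)
  SrO: 169.2·0.7005 = 118.5 pbw (target 118.5 pbw)
  CaO: 42.17·0.4838 + 394.4·0.3068 = 141.4 pbw (target 141.4 pbw)
Glass mass check: batch Σ − ignition loss = 2000 pbw (the targets, summed, come to 2000 pbw; basis as stated: 2000 pbw — rounding explains the deltas).
Summing the batch: Σ batch = 2384 pbw; LOI removed, Σ of batch·LOI: 383.4 pbw; yield, glass over the total, = 83.92%.

Revised batch per 2000 pbw frit:
  Mg3Si4O10(OH)2: 1576 pbw
  Li2CO3: 56.70 pbw
  SrCO3: 169.2 pbw
  Wollastonite: 42.17 pbw
  Dolomitic limestone: 394.4 pbw
  Witherite: 145.1 pbw
Total batch = 2384 pbw; LOI loss = 383.4 pbw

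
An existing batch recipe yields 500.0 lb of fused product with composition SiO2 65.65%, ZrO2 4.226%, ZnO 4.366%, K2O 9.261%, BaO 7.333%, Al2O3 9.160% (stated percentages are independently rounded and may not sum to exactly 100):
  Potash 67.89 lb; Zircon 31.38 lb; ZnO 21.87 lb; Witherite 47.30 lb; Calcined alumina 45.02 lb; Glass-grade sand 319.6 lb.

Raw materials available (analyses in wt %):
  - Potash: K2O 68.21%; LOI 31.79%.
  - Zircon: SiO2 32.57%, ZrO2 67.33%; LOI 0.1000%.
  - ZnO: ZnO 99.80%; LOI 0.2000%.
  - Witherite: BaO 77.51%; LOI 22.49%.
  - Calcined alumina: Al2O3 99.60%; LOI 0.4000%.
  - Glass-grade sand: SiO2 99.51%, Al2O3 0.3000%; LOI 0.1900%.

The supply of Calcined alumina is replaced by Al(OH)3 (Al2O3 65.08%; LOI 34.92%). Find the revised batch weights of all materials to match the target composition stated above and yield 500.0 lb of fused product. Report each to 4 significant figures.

Revised batch per 500.0 lb fused product:
  Potash: 67.89 lb
  Zircon: 31.38 lb
  ZnO: 21.87 lb
  Witherite: 47.30 lb
  Al(OH)3: 68.90 lb
  Glass-grade sand: 319.6 lb
Total batch = 556.9 lb; LOI loss = 56.96 lb

Exact precision is maintained all the way through; the intermediate values are displayed rounded off to 4 significant digits as written; a single rounding yields every reported number. All derived quantities are rebuilt in exact precision (the yield, six oxide percentages, net glass mass, LOI, the totals) from the batch weights at 500.0 lb of glass, precisely as stated by question or answer.
Target oxide masses per 500.0 lb fused product:
  SiO2: 65.65% × 500.0 = 328.2 lb
  ZrO2: 4.226% × 500.0 = 21.13 lb
  ZnO: 4.366% × 500.0 = 21.83 lb
  K2O: 9.261% × 500.0 = 46.30 lb
  BaO: 7.333% × 500.0 = 36.66 lb
  Al2O3: 9.160% × 500.0 = 45.80 lb
Per-oxide balance check from the weights as reported, against the basis in use (each sum matches its target mass net of answer rounding effects):
  SiO2: 31.38·0.3257 + 319.6·0.9951 = 328.3 lb (target 328.2 lb)
  ZrO2: 31.38·0.6733 = 21.13 lb (target 21.13 lb)
  ZnO: 21.87·0.9980 = 21.83 lb (target 21.83 lb)
  K2O: 67.89·0.6821 = 46.31 lb (target 46.30 lb)
  BaO: 47.30·0.7751 = 36.66 lb (target 36.66 lb)
  Al2O3: 68.90·0.6508 + 319.6·0.003000 = 45.80 lb (target 45.80 lb)
Glass-mass bookkeeping: total batch − LOI = 500.0 lb (summing oxide targets gives 500.0 lb; basis as stated: 500.0 lb — gaps are rounding artifacts).
Batch grand total — Σ batch = 556.9 lb; loss to ignition Σ batch·LOI = 56.96 lb; glass ÷ batch gives a yield of 89.77%.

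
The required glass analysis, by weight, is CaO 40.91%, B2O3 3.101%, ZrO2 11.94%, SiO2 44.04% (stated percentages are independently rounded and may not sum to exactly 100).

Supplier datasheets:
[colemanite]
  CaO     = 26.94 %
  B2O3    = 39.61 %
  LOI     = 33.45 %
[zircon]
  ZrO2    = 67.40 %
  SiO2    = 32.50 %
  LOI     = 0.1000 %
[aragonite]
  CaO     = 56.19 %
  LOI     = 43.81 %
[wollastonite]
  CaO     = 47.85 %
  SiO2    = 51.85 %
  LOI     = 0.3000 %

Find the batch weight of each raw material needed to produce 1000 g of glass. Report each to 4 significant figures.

Batch per 1000 g glass:
  colemanite: 78.29 g
  zircon: 177.2 g
  aragonite: 61.78 g
  wollastonite: 738.3 g
Total batch = 1056 g; LOI loss = 55.65 g; yield = 94.73%

Full float precision is maintained in every operation. In-progress results are printed rounded to four significant digits when written out — a single rounding finalizes each reported result — the derived quantities are rebuilt at full precision (totals, the yield, glass mass, ignition loss, the four compositions) from the weighed amounts for 1000 g of glass as quoted within problem or answer.
The oxide mass targets at 1000 g glass:
  CaO: 40.91% × 1000 = 409.1 g
  B2O3: 3.101% × 1000 = 31.01 g
  ZrO2: 11.94% × 1000 = 119.4 g
  SiO2: 44.04% × 1000 = 440.4 g
Mass-balance tally per oxide on the weights just shown, on the stated basis (target by target, the sums agree up to rounding of the answer):
  CaO: 78.29·0.2694 + 61.78·0.5619 + 738.3·0.4785 = 409.1 g (target 409.1 g)
  B2O3: 78.29·0.3961 = 31.01 g (target 31.01 g)
  ZrO2: 177.2·0.6740 = 119.4 g (target 119.4 g)
  SiO2: 177.2·0.3250 + 738.3·0.5185 = 440.4 g (target 440.4 g)
Glass-mass bookkeeping: batch Σ − ignition loss = 999.9 g (per-oxide target masses sum to 999.9 g; with the basis standing at 1000 g — gaps are rounding artifacts).
Batch total: Σ batch = 1056 g; LOI loss = Σ batch·LOI = 55.65 g; glass ÷ batch gives a yield of 94.73%.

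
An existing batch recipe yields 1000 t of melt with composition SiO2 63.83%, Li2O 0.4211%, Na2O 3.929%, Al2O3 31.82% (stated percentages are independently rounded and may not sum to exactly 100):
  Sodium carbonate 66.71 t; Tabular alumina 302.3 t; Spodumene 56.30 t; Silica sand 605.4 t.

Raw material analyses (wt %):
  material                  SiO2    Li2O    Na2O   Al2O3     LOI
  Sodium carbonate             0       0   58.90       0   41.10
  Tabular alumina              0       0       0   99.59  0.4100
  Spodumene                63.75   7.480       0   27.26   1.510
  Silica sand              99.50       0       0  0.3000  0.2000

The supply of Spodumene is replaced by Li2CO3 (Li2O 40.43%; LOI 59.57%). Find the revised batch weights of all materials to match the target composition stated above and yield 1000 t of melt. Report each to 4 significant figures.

Revised batch per 1000 t melt:
  Sodium carbonate: 66.71 t
  Tabular alumina: 317.6 t
  Li2CO3: 10.42 t
  Silica sand: 641.5 t
Total batch = 1036 t; LOI loss = 36.21 t

The working math carries exact precision at all times — working values appear, rounded to four significant digits, in the printout. Every reported value takes a single rounding; the derived quantities (totals, LOI, the yield, glass mass, the four compositions) are rebuilt from the batch weights on 1000 t of glass at exact precision as set out in the question or the answer.
Per-oxide target masses for 1000 t melt:
  SiO2: 63.83% × 1000 = 638.3 t
  Li2O: 0.4211% × 1000 = 4.211 t
  Na2O: 3.929% × 1000 = 39.29 t
  Al2O3: 31.82% × 1000 = 318.2 t
Balance tally, oxide-wise, with the batch weights as given, against the basis in use (target by target, the sums agree inside rounding margins):
  SiO2: 641.5·0.9950 = 638.3 t (target 638.3 t)
  Li2O: 10.42·0.4043 = 4.213 t (target 4.211 t)
  Na2O: 66.71·0.5890 = 39.29 t (target 39.29 t)
  Al2O3: 317.6·0.9959 + 641.5·0.003000 = 318.2 t (target 318.2 t)
Glass-mass bookkeeping: the batch minus its LOI: 1000 t (summing oxide targets gives 1000 t; basis as stated: 1000 t — deltas are rounding alone).
Summing the batch: Σ batch = 1036 t; loss to ignition Σ batch·LOI = 36.21 t; as yield: glass ÷ batch → 96.51%.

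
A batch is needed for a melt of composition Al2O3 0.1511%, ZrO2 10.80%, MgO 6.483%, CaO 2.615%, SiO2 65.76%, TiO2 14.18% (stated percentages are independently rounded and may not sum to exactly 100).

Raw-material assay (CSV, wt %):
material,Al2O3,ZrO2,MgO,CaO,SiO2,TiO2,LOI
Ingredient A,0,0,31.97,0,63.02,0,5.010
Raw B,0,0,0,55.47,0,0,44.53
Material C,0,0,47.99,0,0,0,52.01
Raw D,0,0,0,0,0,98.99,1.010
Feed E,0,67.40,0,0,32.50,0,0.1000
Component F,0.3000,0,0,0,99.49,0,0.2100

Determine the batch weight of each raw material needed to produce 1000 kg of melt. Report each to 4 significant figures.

All internal work keeps full precision end to end; rounding to 4 significant digits extends to each intermediate as shown; every reported number takes a single rounding. Derived quantities are carried starting from the weights per 1000 kg of glass at full float precision (the yield, the six compositions, the totals, LOI, net glass mass), precisely as stated by the problem or answer text.
Target masses of each oxide per 1000 kg melt:
  Al2O3: 0.1511% × 1000 = 1.511 kg
  ZrO2: 10.80% × 1000 = 108.0 kg
  MgO: 6.483% × 1000 = 64.83 kg
  CaO: 2.615% × 1000 = 26.15 kg
  SiO2: 65.76% × 1000 = 657.6 kg
  TiO2: 14.18% × 1000 = 141.8 kg
Per-oxide balance check working from each reported weight, against the basis in use (every target is met by its sum up to rounding of the answer):
  Al2O3: 503.7·0.003000 = 1.511 kg (target 1.511 kg)
  ZrO2: 160.2·0.6740 = 108.0 kg (target 108.0 kg)
  MgO: 165.7·0.3197 + 24.70·0.4799 = 64.83 kg (target 64.83 kg)
  CaO: 47.14·0.5547 = 26.15 kg (target 26.15 kg)
  SiO2: 165.7·0.6302 + 160.2·0.3250 + 503.7·0.9949 = 657.6 kg (target 657.6 kg)
  TiO2: 143.2·0.9899 = 141.8 kg (target 141.8 kg)
Glass-mass bookkeeping: Σ batch − LOI loss = 999.8 kg (targets for the oxides total 999.9 kg; basis as stated: 1000 kg — rounding explains the deltas).
Whole-batch sum: Σ batch = 1045 kg; LOI removed, Σ of batch·LOI: 44.80 kg; yield, glass over the total, = 95.71%.

Batch per 1000 kg melt:
  Ingredient A: 165.7 kg
  Raw B: 47.14 kg
  Material C: 24.70 kg
  Raw D: 143.2 kg
  Feed E: 160.2 kg
  Component F: 503.7 kg
Total batch = 1045 kg; LOI loss = 44.80 kg; yield = 95.71%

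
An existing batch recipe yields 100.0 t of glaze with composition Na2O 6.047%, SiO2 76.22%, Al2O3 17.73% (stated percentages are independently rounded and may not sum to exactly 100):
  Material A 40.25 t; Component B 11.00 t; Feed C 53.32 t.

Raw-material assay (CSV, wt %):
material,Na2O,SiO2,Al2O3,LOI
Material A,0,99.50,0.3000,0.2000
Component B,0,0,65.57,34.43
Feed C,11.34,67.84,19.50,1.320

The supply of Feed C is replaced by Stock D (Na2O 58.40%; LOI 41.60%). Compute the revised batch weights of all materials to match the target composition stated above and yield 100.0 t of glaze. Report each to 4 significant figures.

Revised batch per 100.0 t glaze:
  Material A: 76.60 t
  Component B: 26.69 t
  Stock D: 10.35 t
Total batch = 113.6 t; LOI loss = 13.65 t

Values along the way are displayed, rounded to four significant figures, in the printout — all arithmetic maintains exact precision from first step to last; each reported figure is rounded just once. The derived quantities (LOI, yield, glass mass, totals, the three compositions) are computed using the weight values at 100.0 t of glass at full float precision exactly as shown in either problem or answer.
Per-oxide target masses for 100.0 t glaze:
  Na2O: 6.047% × 100.0 = 6.047 t
  SiO2: 76.22% × 100.0 = 76.22 t
  Al2O3: 17.73% × 100.0 = 17.73 t
Sums-versus-targets review working from each reported weight, versus the basis set out (sum by sum, the targets are met once rounding is allowed for):
  Na2O: 10.35·0.5840 = 6.044 t (target 6.047 t)
  SiO2: 76.60·0.9950 = 76.22 t (target 76.22 t)
  Al2O3: 76.60·0.003000 + 26.69·0.6557 = 17.73 t (target 17.73 t)
The glass-mass cross-check: total charge less LOI = 99.99 t (per-oxide target masses sum to 100.0 t; against the stated basis, 100.0 t — gaps are rounding artifacts).
Adding the batch up: Σ batch = 113.6 t; ignition loss, Σ(batch × LOI) = 13.65 t; glass ÷ batch gives a yield of 87.99%.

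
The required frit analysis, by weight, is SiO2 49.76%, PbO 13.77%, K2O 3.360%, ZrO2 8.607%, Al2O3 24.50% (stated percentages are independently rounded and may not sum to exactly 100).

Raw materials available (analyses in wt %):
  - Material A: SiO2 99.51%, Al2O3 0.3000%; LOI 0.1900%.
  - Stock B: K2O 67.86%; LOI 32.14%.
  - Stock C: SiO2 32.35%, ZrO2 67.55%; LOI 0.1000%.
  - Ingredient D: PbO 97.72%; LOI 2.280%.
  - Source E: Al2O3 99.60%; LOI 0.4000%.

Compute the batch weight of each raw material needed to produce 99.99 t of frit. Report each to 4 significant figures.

Intermediates are displayed (rounded to 4 significant digits) between the steps; every computation holds full float precision from first step to last. Each reported figure receives exactly one rounding. Derived quantities, including LOI, net glass mass, five oxide percentages, yield, the totals, are carried starting from the weights per 99.99 t of glass at exact precision, exactly as shown in the problem or answer text.
Per-oxide target masses for 99.99 t frit:
  SiO2: 49.76% × 99.99 = 49.76 t
  PbO: 13.77% × 99.99 = 13.77 t
  K2O: 3.360% × 99.99 = 3.360 t
  ZrO2: 8.607% × 99.99 = 8.606 t
  Al2O3: 24.50% × 99.99 = 24.50 t
Oxide-by-oxide audit using the reported weights, for the quoted basis mass (delivered sums recover each target given rounding of the digits):
  SiO2: 45.86·0.9951 + 12.74·0.3235 = 49.76 t (target 49.76 t)
  PbO: 14.09·0.9772 = 13.77 t (target 13.77 t)
  K2O: 4.951·0.6786 = 3.360 t (target 3.360 t)
  ZrO2: 12.74·0.6755 = 8.606 t (target 8.606 t)
  Al2O3: 45.86·0.003000 + 24.46·0.9960 = 24.50 t (target 24.50 t)
Consistency of the glass mass: whole batch net of LOI = 99.99 t (targets for the oxides total 99.99 t; with the basis standing at 99.99 t — gaps are rounding artifacts).
Adding the batch up: Σ batch = 102.1 t; LOI loss = Σ batch·LOI = 2.110 t; yield, glass over the total, = 97.93%.

Batch per 99.99 t frit:
  Material A: 45.86 t
  Stock B: 4.951 t
  Stock C: 12.74 t
  Ingredient D: 14.09 t
  Source E: 24.46 t
Total batch = 102.1 t; LOI loss = 2.110 t; yield = 97.93%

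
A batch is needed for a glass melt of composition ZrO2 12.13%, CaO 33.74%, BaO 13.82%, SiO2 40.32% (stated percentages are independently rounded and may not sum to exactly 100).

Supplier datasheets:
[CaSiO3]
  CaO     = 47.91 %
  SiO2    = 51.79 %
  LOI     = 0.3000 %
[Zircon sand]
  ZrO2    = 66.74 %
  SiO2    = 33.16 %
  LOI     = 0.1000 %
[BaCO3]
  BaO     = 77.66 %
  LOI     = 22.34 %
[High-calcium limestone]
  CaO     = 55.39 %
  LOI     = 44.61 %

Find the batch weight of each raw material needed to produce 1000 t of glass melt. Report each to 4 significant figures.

The intermediate values are shown, rounded to 4 significant digits, in the printout — every computation maintains full float precision at each step. Each reported result is rounded once only. Derived quantities are re-derived at full precision (yield, four oxide percentages, LOI, glass mass, the totals) from the weighed amounts at 1000 t of glass, exactly as printed in the question or the answer.
Oxide mass targets, per 1000 t glass melt:
  ZrO2: 12.13% × 1000 = 121.3 t
  CaO: 33.74% × 1000 = 337.4 t
  BaO: 13.82% × 1000 = 138.2 t
  SiO2: 40.32% × 1000 = 403.2 t
Oxide-by-oxide audit given the weights on record, under the basis named above (oxide sums agree with the targets exact up to rounding of places):
  ZrO2: 181.8·0.6674 = 121.3 t (target 121.3 t)
  CaO: 662.2·0.4791 + 36.40·0.5539 = 337.4 t (target 337.4 t)
  BaO: 178.0·0.7766 = 138.2 t (target 138.2 t)
  SiO2: 662.2·0.5179 + 181.8·0.3316 = 403.2 t (target 403.2 t)
Auditing the glass mass value: Σ batch − LOI loss = 1000 t (the Σ of target masses is 1000 t; basis as stated: 1000 t — rounding explains the deltas).
Total batch = Σ batch = 1058 t; ignition loss, Σ(batch × LOI) = 58.17 t; yield, glass over the total, = 94.50%.

Batch per 1000 t glass melt:
  CaSiO3: 662.2 t
  Zircon sand: 181.8 t
  BaCO3: 178.0 t
  High-calcium limestone: 36.40 t
Total batch = 1058 t; LOI loss = 58.17 t; yield = 94.50%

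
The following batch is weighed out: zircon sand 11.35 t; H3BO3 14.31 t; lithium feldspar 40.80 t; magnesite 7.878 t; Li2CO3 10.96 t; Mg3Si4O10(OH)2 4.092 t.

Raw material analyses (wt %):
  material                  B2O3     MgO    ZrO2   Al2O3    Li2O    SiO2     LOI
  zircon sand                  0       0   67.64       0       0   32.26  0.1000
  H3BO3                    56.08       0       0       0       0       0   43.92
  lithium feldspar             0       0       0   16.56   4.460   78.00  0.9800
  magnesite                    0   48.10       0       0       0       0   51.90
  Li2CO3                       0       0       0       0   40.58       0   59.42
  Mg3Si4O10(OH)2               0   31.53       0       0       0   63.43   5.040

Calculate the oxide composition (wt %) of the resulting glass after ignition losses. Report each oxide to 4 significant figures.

All internal work maintains full float precision from start to finish. Rounding to 4 significant digits governs each mid-chain value as displayed — each reported figure sees exactly one rounding; the derived quantities, which include the totals, ignition loss, the yield, glass mass, six oxide percentages, are recomputed in exact precision, as they appear in problem or answer, using the weight values at 71.89 t of glass.
Delivered oxide masses:
  B2O3: 14.31·0.5608 = 8.025 t
  MgO: 7.878·0.4810 + 4.092·0.3153 = 5.080 t
  ZrO2: 11.35·0.6764 = 7.677 t
  Al2O3: 40.80·0.1656 = 6.756 t
  Li2O: 40.80·0.04460 + 10.96·0.4058 = 6.267 t
  SiO2: 11.35·0.3226 + 40.80·0.7800 + 4.092·0.6343 = 38.08 t
LOI: 11.35·0.001000 + 14.31·0.4392 + 40.80·0.009800 + 7.878·0.5190 + 10.96·0.5942 + 4.092·0.05040 = 17.50 t
Net of LOI, the glass mass = 89.39 − 17.50 = 71.89 t (the oxide masses sum to this)
each oxide over glass, ×100, is wt %

Glass mass = 71.89 t (batch 89.39 − LOI 17.50).
Composition: B2O3 11.16%, MgO 7.066%, ZrO2 10.68%, Al2O3 9.399%, Li2O 8.718%, SiO2 52.97%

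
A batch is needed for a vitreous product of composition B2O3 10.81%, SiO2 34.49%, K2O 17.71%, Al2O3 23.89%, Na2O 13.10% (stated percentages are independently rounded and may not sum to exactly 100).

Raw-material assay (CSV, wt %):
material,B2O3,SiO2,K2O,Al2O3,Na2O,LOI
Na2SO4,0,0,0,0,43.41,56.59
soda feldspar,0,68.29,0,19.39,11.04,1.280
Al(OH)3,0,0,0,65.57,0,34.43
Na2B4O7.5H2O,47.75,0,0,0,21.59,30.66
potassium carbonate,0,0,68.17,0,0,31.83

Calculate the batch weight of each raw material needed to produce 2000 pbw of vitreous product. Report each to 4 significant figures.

Batch per 2000 pbw vitreous product:
  Na2SO4: 121.5 pbw
  soda feldspar: 1010 pbw
  Al(OH)3: 430.0 pbw
  Na2B4O7.5H2O: 452.8 pbw
  potassium carbonate: 519.6 pbw
Total batch = 2534 pbw; LOI loss = 534.0 pbw; yield = 78.93%

Full precision is carried through the solve — in-progress results are printed rounded to 4 significant digits when written out — each reported figure takes exactly one rounding. All derived quantities (yield, ignition loss, net glass mass, the totals, the five compositions) are recomputed in full precision from the weighed amounts per 2000 pbw of glass, precisely as stated by the problem or the answer.
Oxide mass targets, per 2000 pbw vitreous product:
  B2O3: 10.81% × 2000 = 216.2 pbw
  SiO2: 34.49% × 2000 = 689.8 pbw
  K2O: 17.71% × 2000 = 354.2 pbw
  Al2O3: 23.89% × 2000 = 477.8 pbw
  Na2O: 13.10% × 2000 = 262.0 pbw
Checking each oxide sum per the reported batch figures, for the quoted basis mass (each sum matches its target mass inside rounding margins):
  B2O3: 452.8·0.4775 = 216.2 pbw (target 216.2 pbw)
  SiO2: 1010·0.6829 = 689.7 pbw (target 689.8 pbw)
  K2O: 519.6·0.6817 = 354.2 pbw (target 354.2 pbw)
  Al2O3: 1010·0.1939 + 430.0·0.6557 = 477.8 pbw (target 477.8 pbw)
  Na2O: 121.5·0.4341 + 1010·0.1104 + 452.8·0.2159 = 262.0 pbw (target 262.0 pbw)
Glass-mass closure: total batch − LOI = 2000 pbw (summing oxide targets gives 2000 pbw; stated basis 2000 pbw — differing by rounding only).
Batch total: Σ batch = 2534 pbw; LOI loss = Σ batch·LOI = 534.0 pbw; the yield ratio, glass ÷ batch: 78.93%.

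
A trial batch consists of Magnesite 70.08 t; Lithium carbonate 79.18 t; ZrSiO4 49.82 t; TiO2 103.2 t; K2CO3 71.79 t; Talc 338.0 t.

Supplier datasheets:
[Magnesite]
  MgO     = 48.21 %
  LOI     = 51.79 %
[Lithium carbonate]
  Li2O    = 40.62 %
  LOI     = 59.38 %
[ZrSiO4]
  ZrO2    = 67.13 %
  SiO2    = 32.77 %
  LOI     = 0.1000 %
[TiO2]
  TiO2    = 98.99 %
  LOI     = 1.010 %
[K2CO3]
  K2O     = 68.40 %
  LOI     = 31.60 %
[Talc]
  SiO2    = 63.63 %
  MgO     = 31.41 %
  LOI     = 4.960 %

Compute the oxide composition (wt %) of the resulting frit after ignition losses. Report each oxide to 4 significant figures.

Every computation holds full float precision from first step to last; values along the way are printed rounded to 4 significant digits on the page. Each reported result takes exactly one rounding; the derived quantities, which include totals, net glass mass, six oxide percentages, yield, LOI, are recomputed at full float precision, as given in question or answer, from the weighed amounts on 588.2 t of glass.
Mass of each oxide from the mix:
  K2O: 71.79·0.6840 = 49.10 t
  ZrO2: 49.82·0.6713 = 33.44 t
  Li2O: 79.18·0.4062 = 32.16 t
  TiO2: 103.2·0.9899 = 102.2 t
  SiO2: 49.82·0.3277 + 338.0·0.6363 = 231.4 t
  MgO: 70.08·0.4821 + 338.0·0.3141 = 140.0 t
LOI: 70.08·0.5179 + 79.18·0.5938 + 49.82·0.001000 + 103.2·0.01010 + 71.79·0.3160 + 338.0·0.04960 = 123.9 t
The glass mass, total less LOI, = 712.1 − 123.9 = 588.2 t (consistent with Σ oxide mass)
each wt % is 100 × oxide ÷ glass

Glass mass = 588.2 t (batch 712.1 − LOI 123.9).
Composition: K2O 8.348%, ZrO2 5.686%, Li2O 5.468%, TiO2 17.37%, SiO2 39.34%, MgO 23.79%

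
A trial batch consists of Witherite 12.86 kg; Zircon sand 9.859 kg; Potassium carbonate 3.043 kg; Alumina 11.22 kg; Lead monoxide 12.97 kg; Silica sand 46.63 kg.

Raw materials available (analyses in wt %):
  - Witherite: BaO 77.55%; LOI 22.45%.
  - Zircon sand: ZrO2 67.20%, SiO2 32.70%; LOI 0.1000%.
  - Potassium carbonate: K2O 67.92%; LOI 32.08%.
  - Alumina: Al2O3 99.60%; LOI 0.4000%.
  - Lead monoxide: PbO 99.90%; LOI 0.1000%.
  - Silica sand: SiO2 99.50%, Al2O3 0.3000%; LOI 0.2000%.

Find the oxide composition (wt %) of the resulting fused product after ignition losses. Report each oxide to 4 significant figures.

The whole derivation runs at full float precision through the solve; values along the way are displayed, rounded to four significant digits, across the worked steps. Each reported result takes just one rounding; the derived quantities are computed in full float precision (six oxide percentages, yield, totals, ignition loss, glass mass) from the weighed amounts for 92.56 kg of glass, exactly as shown in the problem or answer text.
Mass of each oxide from the mix:
  BaO: 12.86·0.7755 = 9.973 kg
  ZrO2: 9.859·0.6720 = 6.625 kg
  SiO2: 9.859·0.3270 + 46.63·0.9950 = 49.62 kg
  K2O: 3.043·0.6792 = 2.067 kg
  Al2O3: 11.22·0.9960 + 46.63·0.003000 = 11.32 kg
  PbO: 12.97·0.9990 = 12.96 kg
LOI: 12.86·0.2245 + 9.859·0.001000 + 3.043·0.3208 + 11.22·0.004000 + 12.97·0.001000 + 46.63·0.002000 = 4.024 kg
The glass mass, total less LOI, = 96.58 − 4.024 = 92.56 kg (matching Σ of the oxides)
wt % = oxide mass / glass mass × 100

Glass mass = 92.56 kg (batch 96.58 − LOI 4.024).
Composition: BaO 10.77%, ZrO2 7.158%, SiO2 53.61%, K2O 2.233%, Al2O3 12.22%, PbO 14.00%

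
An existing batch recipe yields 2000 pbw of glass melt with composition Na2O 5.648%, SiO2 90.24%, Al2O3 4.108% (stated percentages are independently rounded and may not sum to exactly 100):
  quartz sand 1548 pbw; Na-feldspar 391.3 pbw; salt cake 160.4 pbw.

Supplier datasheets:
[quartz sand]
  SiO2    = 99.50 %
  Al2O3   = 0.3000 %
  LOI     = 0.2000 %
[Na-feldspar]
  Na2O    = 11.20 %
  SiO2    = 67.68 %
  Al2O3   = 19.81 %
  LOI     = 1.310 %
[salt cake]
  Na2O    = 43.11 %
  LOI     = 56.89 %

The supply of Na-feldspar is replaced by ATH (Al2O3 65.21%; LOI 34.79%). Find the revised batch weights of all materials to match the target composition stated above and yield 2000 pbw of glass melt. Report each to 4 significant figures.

Mid-chain values are shown, rounded to four significant figures, between the steps — each numeric step maintains full float precision from first step to last — exactly one rounding goes into every reported value; all derived quantities (totals, net glass mass, the yield, three oxide percentages, ignition loss) are rebuilt starting from the weights at 2000 pbw of glass at exact precision, as given in question or answer.
Oxide mass targets, per 2000 pbw glass melt:
  Na2O: 5.648% × 2000 = 113.0 pbw
  SiO2: 90.24% × 2000 = 1805 pbw
  Al2O3: 4.108% × 2000 = 82.16 pbw
A balance pass over the oxides, working from each reported weight, against the basis in use (delivered sums recover each target net of answer rounding effects):
  Na2O: 262.0·0.4311 = 112.9 pbw (target 113.0 pbw)
  SiO2: 1814·0.9950 = 1805 pbw (target 1805 pbw)
  Al2O3: 1814·0.003000 + 117.6·0.6521 = 82.13 pbw (target 82.16 pbw)
Glass-mass sanity pass: the batch minus its LOI: 2000 pbw (summing oxide targets gives 2000 pbw; basis as stated: 2000 pbw — differing by rounding only).
Total batch = Σ batch = 2194 pbw; ignition loss, Σ(batch × LOI) = 193.6 pbw; the yield ratio, glass ÷ batch: 91.17%.

Revised batch per 2000 pbw glass melt:
  quartz sand: 1814 pbw
  ATH: 117.6 pbw
  salt cake: 262.0 pbw
Total batch = 2194 pbw; LOI loss = 193.6 pbw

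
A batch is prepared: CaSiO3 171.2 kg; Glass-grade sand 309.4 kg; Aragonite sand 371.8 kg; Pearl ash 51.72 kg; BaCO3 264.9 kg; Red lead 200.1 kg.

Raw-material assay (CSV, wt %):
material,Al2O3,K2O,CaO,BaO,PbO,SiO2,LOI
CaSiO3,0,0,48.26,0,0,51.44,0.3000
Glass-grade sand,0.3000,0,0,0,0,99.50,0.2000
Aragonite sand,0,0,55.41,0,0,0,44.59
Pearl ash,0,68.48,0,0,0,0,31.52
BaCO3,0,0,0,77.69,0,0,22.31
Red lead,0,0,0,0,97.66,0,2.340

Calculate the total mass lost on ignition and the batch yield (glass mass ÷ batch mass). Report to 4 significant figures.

LOI loss = 247.0 kg; glass = 1122 kg; yield = 81.96%

In-progress results are displayed, rounded to 4 significant figures, between the steps; all arithmetic keeps exact precision through the solve. Every reported value is rounded only once. Derived quantities, including glass mass, ignition loss, the yield, the six compositions, the totals, are carried using the weight values per 1122 kg of glass in full float precision, as given in problem or answer.
Ignition loss by material:
  CaSiO3: 171.2 × 0.003000 = 0.5136 kg
  Glass-grade sand: 309.4 × 0.002000 = 0.6188 kg
  Aragonite sand: 371.8 × 0.4459 = 165.8 kg
  Pearl ash: 51.72 × 0.3152 = 16.30 kg
  BaCO3: 264.9 × 0.2231 = 59.10 kg
  Red lead: 200.1 × 0.02340 = 4.682 kg
Total LOI = 247.0 kg
Glass = batch − LOI = 1369 − 247.0 = 1122 kg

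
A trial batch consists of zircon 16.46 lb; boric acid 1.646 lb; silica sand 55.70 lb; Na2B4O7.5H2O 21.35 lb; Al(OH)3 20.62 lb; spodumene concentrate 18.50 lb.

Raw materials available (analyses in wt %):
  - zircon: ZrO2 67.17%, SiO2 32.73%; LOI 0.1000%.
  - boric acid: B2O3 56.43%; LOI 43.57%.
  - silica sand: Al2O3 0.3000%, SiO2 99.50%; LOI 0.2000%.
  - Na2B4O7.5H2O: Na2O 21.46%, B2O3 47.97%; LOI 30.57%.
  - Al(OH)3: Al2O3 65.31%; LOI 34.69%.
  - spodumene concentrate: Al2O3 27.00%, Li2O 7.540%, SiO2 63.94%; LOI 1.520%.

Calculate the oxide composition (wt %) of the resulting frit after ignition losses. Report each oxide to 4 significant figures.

Values along the way appear (rounded to 4 significant digits) across the worked steps. All arithmetic holds full precision at all times — a single rounding yields every reported number — the derived quantities are recomputed using the weight values for 119.5 lb of glass at exact precision (glass mass, LOI, totals, yield, six oxide percentages), as they appear in the question or the answer.
Oxide-by-oxide delivered mass:
  Al2O3: 55.70·0.003000 + 20.62·0.6531 + 18.50·0.2700 = 18.63 lb
  Li2O: 18.50·0.07540 = 1.395 lb
  ZrO2: 16.46·0.6717 = 11.06 lb
  Na2O: 21.35·0.2146 = 4.582 lb
  B2O3: 1.646·0.5643 + 21.35·0.4797 = 11.17 lb
  SiO2: 16.46·0.3273 + 55.70·0.9950 + 18.50·0.6394 = 72.64 lb
LOI: 16.46·0.001000 + 1.646·0.4357 + 55.70·0.002000 + 21.35·0.3057 + 20.62·0.3469 + 18.50·0.01520 = 14.81 lb
Net of LOI, the glass mass = 134.3 − 14.81 = 119.5 lb (= Σ oxide masses)
wt % = oxide mass / glass mass × 100

Glass mass = 119.5 lb (batch 134.3 − LOI 14.81).
Composition: Al2O3 15.59%, Li2O 1.168%, ZrO2 9.254%, Na2O 3.835%, B2O3 9.350%, SiO2 60.80%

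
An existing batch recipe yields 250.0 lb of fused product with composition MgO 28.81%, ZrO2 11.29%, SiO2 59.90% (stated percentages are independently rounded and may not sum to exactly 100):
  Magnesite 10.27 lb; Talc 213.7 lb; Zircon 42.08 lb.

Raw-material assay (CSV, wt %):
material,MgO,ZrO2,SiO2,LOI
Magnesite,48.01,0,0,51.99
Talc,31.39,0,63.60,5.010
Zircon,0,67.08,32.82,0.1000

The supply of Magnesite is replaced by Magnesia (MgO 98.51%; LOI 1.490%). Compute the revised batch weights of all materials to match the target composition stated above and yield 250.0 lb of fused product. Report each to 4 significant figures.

Revised batch per 250.0 lb fused product:
  Magnesia: 5.006 lb
  Talc: 213.7 lb
  Zircon: 42.08 lb
Total batch = 260.8 lb; LOI loss = 10.82 lb

Working values are displayed rounded to four significant figures within the worked lines. Full float precision is carried through the solve; each reported result is rounded only once; derived quantities, including three oxide percentages, totals, LOI, glass mass, yield, are computed starting from the weights at 250.0 lb of glass at full precision, as quoted within either problem or answer.
Oxide mass targets, per 250.0 lb fused product:
  MgO: 28.81% × 250.0 = 72.03 lb
  ZrO2: 11.29% × 250.0 = 28.22 lb
  SiO2: 59.90% × 250.0 = 149.8 lb
Verifying the oxide balance per the reported batch figures, versus the basis set out (summed amounts equal target values given rounding of the digits):
  MgO: 5.006·0.9851 + 213.7·0.3139 = 72.01 lb (target 72.03 lb)
  ZrO2: 42.08·0.6708 = 28.23 lb (target 28.22 lb)
  SiO2: 213.7·0.6360 + 42.08·0.3282 = 149.7 lb (target 149.8 lb)
Consistency of the glass mass: total batch − LOI = 250.0 lb (per-oxide target masses sum to 250.0 lb; stated basis 250.0 lb — rounding explains the deltas).
Batch total: Σ batch = 260.8 lb; LOI removed, Σ of batch·LOI: 10.82 lb; yield: glass divided by total = 95.85%.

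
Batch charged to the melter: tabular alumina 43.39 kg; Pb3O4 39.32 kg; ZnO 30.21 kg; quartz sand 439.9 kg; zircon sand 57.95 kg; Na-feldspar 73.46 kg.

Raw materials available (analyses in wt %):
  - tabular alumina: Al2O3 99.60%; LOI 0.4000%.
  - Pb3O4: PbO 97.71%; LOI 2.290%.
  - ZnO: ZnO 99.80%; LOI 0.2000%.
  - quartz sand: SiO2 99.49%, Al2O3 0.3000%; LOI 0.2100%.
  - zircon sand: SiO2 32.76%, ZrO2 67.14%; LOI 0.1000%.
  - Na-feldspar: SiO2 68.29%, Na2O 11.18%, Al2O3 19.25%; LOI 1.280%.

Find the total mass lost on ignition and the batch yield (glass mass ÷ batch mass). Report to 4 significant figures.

The whole derivation runs at exact precision through every step — working values are shown rounded off to 4 significant figures as written; each reported figure sees exactly one rounding — all derived quantities are carried in exact precision (totals, ignition loss, net glass mass, the six compositions, the yield) using the weight values per 681.2 kg of glass, exactly as shown in the question or the answer.
Material-by-material LOI:
  tabular alumina: 43.39 × 0.004000 = 0.1736 kg
  Pb3O4: 39.32 × 0.02290 = 0.9004 kg
  ZnO: 30.21 × 0.002000 = 0.06042 kg
  quartz sand: 439.9 × 0.002100 = 0.9238 kg
  zircon sand: 57.95 × 0.001000 = 0.05795 kg
  Na-feldspar: 73.46 × 0.01280 = 0.9403 kg
Total LOI = 3.056 kg
Glass = batch − LOI = 684.2 − 3.056 = 681.2 kg

LOI loss = 3.056 kg; glass = 681.2 kg; yield = 99.55%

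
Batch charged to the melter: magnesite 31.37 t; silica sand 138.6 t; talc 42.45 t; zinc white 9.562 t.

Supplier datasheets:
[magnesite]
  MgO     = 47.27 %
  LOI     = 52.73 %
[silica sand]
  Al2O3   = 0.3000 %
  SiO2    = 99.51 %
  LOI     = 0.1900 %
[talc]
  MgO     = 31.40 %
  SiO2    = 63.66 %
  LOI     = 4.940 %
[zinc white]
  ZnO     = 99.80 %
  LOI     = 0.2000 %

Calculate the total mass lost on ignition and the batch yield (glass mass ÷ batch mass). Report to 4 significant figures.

Each numeric step maintains full precision in every operation. Values along the way are displayed rounded off to 4 significant digits on the page — every reported number receives exactly one rounding. Derived quantities (yield, totals, ignition loss, four oxide percentages, glass mass) are carried at exact precision starting from the weights for 203.1 t of glass exactly as shown in problem or answer.
Each material's LOI contribution:
  magnesite: 31.37 × 0.5273 = 16.54 t
  silica sand: 138.6 × 0.001900 = 0.2633 t
  talc: 42.45 × 0.04940 = 2.097 t
  zinc white: 9.562 × 0.002000 = 0.01912 t
Total LOI = 18.92 t
Glass = batch − LOI = 222.0 − 18.92 = 203.1 t

LOI loss = 18.92 t; glass = 203.1 t; yield = 91.48%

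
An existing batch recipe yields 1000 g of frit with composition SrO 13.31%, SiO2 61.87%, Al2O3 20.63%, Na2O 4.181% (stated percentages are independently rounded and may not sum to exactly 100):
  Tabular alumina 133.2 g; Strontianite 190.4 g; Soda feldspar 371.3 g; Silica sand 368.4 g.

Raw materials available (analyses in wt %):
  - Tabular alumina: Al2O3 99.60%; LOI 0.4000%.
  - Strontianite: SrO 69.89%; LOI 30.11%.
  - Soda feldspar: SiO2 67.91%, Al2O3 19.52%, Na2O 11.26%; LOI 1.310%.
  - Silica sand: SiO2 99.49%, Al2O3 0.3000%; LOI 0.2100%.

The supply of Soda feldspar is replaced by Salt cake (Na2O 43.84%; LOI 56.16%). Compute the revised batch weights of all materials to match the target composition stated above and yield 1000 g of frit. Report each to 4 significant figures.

Revised batch per 1000 g frit:
  Tabular alumina: 205.3 g
  Strontianite: 190.4 g
  Salt cake: 95.37 g
  Silica sand: 621.9 g
Total batch = 1113 g; LOI loss = 113.0 g

All arithmetic runs at exact precision from first step to last — working values are shown (rounded to four significant digits) on the page — every reported number is rounded only once; all derived quantities (glass mass, yield, totals, LOI, four oxide percentages) are rebuilt at full precision using the weight values for 1000 g of glass, as quoted within the question or the answer.
Target masses of each oxide per 1000 g frit:
  SrO: 13.31% × 1000 = 133.1 g
  SiO2: 61.87% × 1000 = 618.7 g
  Al2O3: 20.63% × 1000 = 206.3 g
  Na2O: 4.181% × 1000 = 41.81 g
Mass-balance tally per oxide working from each reported weight, at the basis given (summed amounts equal target values exact up to rounding of places):
  SrO: 190.4·0.6989 = 133.1 g (target 133.1 g)
  SiO2: 621.9·0.9949 = 618.7 g (target 618.7 g)
  Al2O3: 205.3·0.9960 + 621.9·0.003000 = 206.3 g (target 206.3 g)
  Na2O: 95.37·0.4384 = 41.81 g (target 41.81 g)
Consistency of the glass mass: Σ batch − LOI loss = 1000 g (the targets, summed, come to 999.9 g; versus the stated basis of 1000 g — differing by rounding only).
Summing the batch: Σ batch = 1113 g; LOI loss = Σ batch·LOI = 113.0 g; yield, glass over the total, = 89.85%.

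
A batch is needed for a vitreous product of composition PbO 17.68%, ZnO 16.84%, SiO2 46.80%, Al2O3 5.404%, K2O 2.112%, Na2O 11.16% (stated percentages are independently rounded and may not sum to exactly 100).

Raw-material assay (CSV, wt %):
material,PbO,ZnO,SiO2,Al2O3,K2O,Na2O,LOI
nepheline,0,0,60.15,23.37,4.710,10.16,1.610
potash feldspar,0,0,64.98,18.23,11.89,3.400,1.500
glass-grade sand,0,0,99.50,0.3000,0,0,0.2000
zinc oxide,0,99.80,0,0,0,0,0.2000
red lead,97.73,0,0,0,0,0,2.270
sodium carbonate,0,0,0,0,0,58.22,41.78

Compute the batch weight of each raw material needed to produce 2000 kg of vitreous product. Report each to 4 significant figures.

Batch per 2000 kg vitreous product:
  nepheline: 256.7 kg
  potash feldspar: 253.6 kg
  glass-grade sand: 619.9 kg
  zinc oxide: 337.5 kg
  red lead: 361.8 kg
  sodium carbonate: 323.8 kg
Total batch = 2153 kg; LOI loss = 153.3 kg; yield = 92.88%

Values along the way appear, rounded to 4 significant digits, between the steps; all arithmetic maintains full precision through the solve. Each reported value includes exactly one rounding — the derived quantities are rebuilt using the weight values on 2000 kg of glass in exact precision (net glass mass, ignition loss, totals, the six compositions, yield), as given in either problem or answer.
Per-oxide target masses for 2000 kg vitreous product:
  PbO: 17.68% × 2000 = 353.6 kg
  ZnO: 16.84% × 2000 = 336.8 kg
  SiO2: 46.80% × 2000 = 936.0 kg
  Al2O3: 5.404% × 2000 = 108.1 kg
  K2O: 2.112% × 2000 = 42.24 kg
  Na2O: 11.16% × 2000 = 223.2 kg
Sums-versus-targets review with the batch weights as given, at the basis given (each sum matches its target mass exact up to rounding of places):
  PbO: 361.8·0.9773 = 353.6 kg (target 353.6 kg)
  ZnO: 337.5·0.9980 = 336.8 kg (target 336.8 kg)
  SiO2: 256.7·0.6015 + 253.6·0.6498 + 619.9·0.9950 = 936.0 kg (target 936.0 kg)
  Al2O3: 256.7·0.2337 + 253.6·0.1823 + 619.9·0.003000 = 108.1 kg (target 108.1 kg)
  K2O: 256.7·0.04710 + 253.6·0.1189 = 42.24 kg (target 42.24 kg)
  Na2O: 256.7·0.1016 + 253.6·0.03400 + 323.8·0.5822 = 223.2 kg (target 223.2 kg)
Auditing the glass mass value: whole batch net of LOI = 2000 kg (targets for the oxides total 2000 kg; against the stated basis, 2000 kg — deltas are rounding alone).
Whole-batch sum: Σ batch = 2153 kg; Σ batch·LOI gives LOI loss = 153.3 kg; yield, glass over the total, = 92.88%.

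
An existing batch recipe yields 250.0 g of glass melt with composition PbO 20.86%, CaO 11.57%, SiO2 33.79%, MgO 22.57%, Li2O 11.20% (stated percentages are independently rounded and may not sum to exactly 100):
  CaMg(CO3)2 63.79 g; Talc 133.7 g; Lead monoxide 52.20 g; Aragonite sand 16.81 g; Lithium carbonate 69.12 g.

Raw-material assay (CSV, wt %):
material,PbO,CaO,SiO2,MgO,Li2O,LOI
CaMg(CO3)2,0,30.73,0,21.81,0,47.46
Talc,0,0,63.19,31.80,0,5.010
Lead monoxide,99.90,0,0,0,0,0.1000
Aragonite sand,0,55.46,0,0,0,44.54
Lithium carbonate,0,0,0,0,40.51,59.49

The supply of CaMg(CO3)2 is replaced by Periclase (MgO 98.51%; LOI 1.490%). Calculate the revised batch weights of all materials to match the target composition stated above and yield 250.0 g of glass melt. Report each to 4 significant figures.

The whole derivation keeps exact precision at every stage — working values are displayed (rounded to four significant digits) between the steps; each reported figure receives exactly one rounding — all derived quantities, including net glass mass, five oxide percentages, yield, ignition loss, the totals, are rebuilt starting from the weights for 250.0 g of glass in exact precision, as given in the question or the answer.
Oxide mass targets, per 250.0 g glass melt:
  PbO: 20.86% × 250.0 = 52.15 g
  CaO: 11.57% × 250.0 = 28.92 g
  SiO2: 33.79% × 250.0 = 84.48 g
  MgO: 22.57% × 250.0 = 56.42 g
  Li2O: 11.20% × 250.0 = 28.00 g
Per-oxide balance check applying the batch weights above, at the basis given (sum by sum, the targets are met within answer rounding):
  PbO: 52.20·0.9990 = 52.15 g (target 52.15 g)
  CaO: 52.15·0.5546 = 28.92 g (target 28.92 g)
  SiO2: 133.7·0.6319 = 84.49 g (target 84.48 g)
  MgO: 14.12·0.9851 + 133.7·0.3180 = 56.43 g (target 56.42 g)
  Li2O: 69.12·0.4051 = 28.00 g (target 28.00 g)
Consistency of the glass mass: total charge less LOI = 250.0 g (summing oxide targets gives 250.0 g; the stated basis being 250.0 g — any gap is answer rounding).
Whole-batch sum: Σ batch = 321.3 g; loss to ignition Σ batch·LOI = 71.31 g; yield: glass divided by total = 77.81%.

Revised batch per 250.0 g glass melt:
  Periclase: 14.12 g
  Talc: 133.7 g
  Lead monoxide: 52.20 g
  Aragonite sand: 52.15 g
  Lithium carbonate: 69.12 g
Total batch = 321.3 g; LOI loss = 71.31 g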